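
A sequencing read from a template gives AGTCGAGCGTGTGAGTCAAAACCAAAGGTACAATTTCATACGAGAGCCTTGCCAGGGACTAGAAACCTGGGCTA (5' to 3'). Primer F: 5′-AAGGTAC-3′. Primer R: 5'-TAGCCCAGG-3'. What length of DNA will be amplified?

50 bp

The forward primer matches the template at positions 25–31.
Taking the reverse complement of TAGCCCAGG gives CCTGGGCTA, found at positions 66–74 on the template; the primer anneals here to the top strand with its 3' end pointing upstream.
Product length = (reverse-primer end) − (forward-primer start) + 1 = 74 − 25 + 1 = 50 bp.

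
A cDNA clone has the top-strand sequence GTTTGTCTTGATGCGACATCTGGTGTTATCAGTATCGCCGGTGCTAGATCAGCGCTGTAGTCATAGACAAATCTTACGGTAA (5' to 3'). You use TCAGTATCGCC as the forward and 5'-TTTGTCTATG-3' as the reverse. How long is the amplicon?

Scanning the template, TCAGTATCGCC occurs at positions 29–39; this primer anneals to the bottom strand there with its 3' end pointing downstream.
Taking the reverse complement of TTTGTCTATG gives CATAGACAAA, found at positions 62–71 on the template; the primer anneals here to the top strand with its 3' end pointing upstream.
Product length = (reverse-primer end) − (forward-primer start) + 1 = 71 − 29 + 1 = 43 bp.

43 bp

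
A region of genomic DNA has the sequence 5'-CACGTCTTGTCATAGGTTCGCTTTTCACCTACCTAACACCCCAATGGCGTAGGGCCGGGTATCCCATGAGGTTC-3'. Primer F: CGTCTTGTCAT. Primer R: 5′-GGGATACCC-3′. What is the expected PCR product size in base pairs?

63 bp

Scanning the template, CGTCTTGTCAT occurs at positions 3–13; this primer anneals to the bottom strand there with its 3' end pointing downstream.
The reverse primer's reverse complement is GGGTATCCC, which matches the template at positions 57–65.
Amplicon spans positions 3–65: 63 bp.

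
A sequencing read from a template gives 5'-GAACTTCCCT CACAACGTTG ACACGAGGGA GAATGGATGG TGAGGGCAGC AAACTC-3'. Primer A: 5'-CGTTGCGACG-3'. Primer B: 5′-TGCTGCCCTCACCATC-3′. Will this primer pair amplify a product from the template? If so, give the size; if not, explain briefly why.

No product — primer A has no binding site in the template.

Primer A (CGTTGCGACG) does not match the top strand, and its reverse complement CGTCGCAACG does not match either.
With no annealing site for primer A, no amplification occurs.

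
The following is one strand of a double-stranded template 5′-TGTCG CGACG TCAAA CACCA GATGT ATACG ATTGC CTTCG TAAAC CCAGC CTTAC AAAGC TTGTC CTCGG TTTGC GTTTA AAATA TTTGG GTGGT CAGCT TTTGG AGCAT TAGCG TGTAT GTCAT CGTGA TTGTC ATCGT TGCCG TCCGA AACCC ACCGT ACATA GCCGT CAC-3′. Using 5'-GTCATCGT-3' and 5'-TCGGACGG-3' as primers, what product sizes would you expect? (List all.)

The forward primer GTCATCGT matches the top strand at positions 121–128, 133–140.
The reverse primer's reverse complement is CCGTCCGA, matching at positions 143–150.
Each forward site pairs with the reverse site to give a product ending at position 150: sizes 30, 18 bp.

30 bp, 18 bp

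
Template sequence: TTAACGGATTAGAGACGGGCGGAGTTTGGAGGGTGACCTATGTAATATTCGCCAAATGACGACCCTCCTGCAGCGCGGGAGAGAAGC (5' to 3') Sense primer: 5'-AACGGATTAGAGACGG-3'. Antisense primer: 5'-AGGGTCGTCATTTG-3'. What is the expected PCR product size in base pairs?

64 bp

The forward primer matches the template at positions 3–18.
The reverse primer's reverse complement is CAAATGACGACCCT, which matches the template at positions 53–66.
Amplicon spans positions 3–66: 64 bp.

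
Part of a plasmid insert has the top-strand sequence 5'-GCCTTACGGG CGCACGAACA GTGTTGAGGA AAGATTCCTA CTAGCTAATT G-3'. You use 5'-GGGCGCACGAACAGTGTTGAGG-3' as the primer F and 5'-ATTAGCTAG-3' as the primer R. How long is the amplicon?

42 bp

Forward primer GGGCGCACGAACAGTGTTGAGG is found on the top strand at positions 8–29.
The reverse primer's reverse complement is CTAGCTAAT, which matches the template at positions 41–49.
Amplicon spans positions 8–49: 42 bp.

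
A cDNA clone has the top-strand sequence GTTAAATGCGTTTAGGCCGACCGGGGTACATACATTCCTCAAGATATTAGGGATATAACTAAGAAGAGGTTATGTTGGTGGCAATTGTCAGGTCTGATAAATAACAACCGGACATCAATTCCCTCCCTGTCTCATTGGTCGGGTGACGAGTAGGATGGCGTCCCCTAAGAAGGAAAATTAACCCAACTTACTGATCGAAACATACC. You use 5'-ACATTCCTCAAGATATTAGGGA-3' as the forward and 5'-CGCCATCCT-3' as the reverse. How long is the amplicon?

Scanning the template, ACATTCCTCAAGATATTAGGGA occurs at positions 32–53; this primer anneals to the bottom strand there with its 3' end pointing downstream.
Reverse complement of the reverse primer: AGGATGGCG. This occurs on the top strand at positions 152–160.
Product length = (reverse-primer end) − (forward-primer start) + 1 = 160 − 32 + 1 = 129 bp.

129 bp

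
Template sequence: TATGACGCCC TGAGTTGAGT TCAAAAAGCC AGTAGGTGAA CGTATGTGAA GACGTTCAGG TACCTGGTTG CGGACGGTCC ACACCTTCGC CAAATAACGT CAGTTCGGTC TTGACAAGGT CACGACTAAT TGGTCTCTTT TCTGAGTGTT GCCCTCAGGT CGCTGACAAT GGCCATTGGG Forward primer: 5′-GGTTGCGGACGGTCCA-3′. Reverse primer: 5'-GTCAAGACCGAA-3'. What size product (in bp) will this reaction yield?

The forward primer matches the template at positions 66–81.
The reverse primer's reverse complement is TTCGGTCTTGAC, which matches the template at positions 104–115.
Amplicon spans positions 66–115: 50 bp.

50 bp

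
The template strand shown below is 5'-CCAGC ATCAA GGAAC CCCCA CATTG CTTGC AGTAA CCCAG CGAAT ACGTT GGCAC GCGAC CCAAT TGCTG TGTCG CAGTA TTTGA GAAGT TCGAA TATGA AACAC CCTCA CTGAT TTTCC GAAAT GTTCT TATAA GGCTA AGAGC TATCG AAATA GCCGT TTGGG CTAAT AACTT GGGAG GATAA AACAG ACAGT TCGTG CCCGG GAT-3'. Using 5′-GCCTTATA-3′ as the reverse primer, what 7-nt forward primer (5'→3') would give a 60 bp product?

5'-TATTTGA-3'

The reverse primer's reverse complement TATAAGGC matches the template at positions 131–138, so the product ends at position 138.
A 60 bp product then starts at position 138 − 60 + 1 = 79.
The forward primer is identical to the top strand there: TATTTGA.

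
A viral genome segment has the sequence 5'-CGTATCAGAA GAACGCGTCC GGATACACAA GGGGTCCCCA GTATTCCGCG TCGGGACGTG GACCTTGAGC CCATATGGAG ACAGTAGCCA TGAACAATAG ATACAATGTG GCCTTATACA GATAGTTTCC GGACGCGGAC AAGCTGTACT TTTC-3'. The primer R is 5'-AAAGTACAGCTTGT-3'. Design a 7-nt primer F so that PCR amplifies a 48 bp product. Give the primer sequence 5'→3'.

5'-AATGTGG-3'

The reverse primer's reverse complement ACAAGCTGTACTTT matches the template at positions 139–152, so the product ends at position 152.
A 48 bp product then starts at position 152 − 48 + 1 = 105.
The forward primer is identical to the top strand there: AATGTGG.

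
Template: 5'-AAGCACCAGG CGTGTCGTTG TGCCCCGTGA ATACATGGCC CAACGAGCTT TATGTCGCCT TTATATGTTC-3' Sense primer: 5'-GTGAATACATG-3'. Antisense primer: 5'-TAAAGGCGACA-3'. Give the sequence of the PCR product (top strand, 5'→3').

5'-GTGAATACATGGCCCAACGAGCTTTATGTCGCCTTTA-3'

Scanning the template, GTGAATACATG occurs at positions 27–37; this primer anneals to the bottom strand there with its 3' end pointing downstream.
Taking the reverse complement of TAAAGGCGACA gives TGTCGCCTTTA, found at positions 53–63 on the template; the primer anneals here to the top strand with its 3' end pointing upstream.
The product is the template from position 27 through 63 (37 bp).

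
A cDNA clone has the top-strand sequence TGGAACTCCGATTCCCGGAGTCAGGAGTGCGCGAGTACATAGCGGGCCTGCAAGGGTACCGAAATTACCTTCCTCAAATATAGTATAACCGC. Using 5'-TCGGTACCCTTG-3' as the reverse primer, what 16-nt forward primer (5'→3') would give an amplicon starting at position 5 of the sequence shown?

The reverse primer's reverse complement CAAGGGTACCGA matches the template at positions 51–62; the product starts at position 5.
The forward primer is identical to the top strand over positions 5–20: ACTCCGATTCCCGGAG.

5'-ACTCCGATTCCCGGAG-3'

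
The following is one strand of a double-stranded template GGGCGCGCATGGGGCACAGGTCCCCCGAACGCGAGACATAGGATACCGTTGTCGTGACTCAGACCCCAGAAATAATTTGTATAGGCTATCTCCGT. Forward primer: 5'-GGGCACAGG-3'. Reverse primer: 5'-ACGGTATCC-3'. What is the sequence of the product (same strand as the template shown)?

5'-GGGCACAGGTCCCCCGAACGCGAGACATAGGATACCGT-3'

The forward primer matches the template at positions 12–20.
The reverse primer's reverse complement is GGATACCGT, which matches the template at positions 41–49.
The product is the template from position 12 through 49 (38 bp).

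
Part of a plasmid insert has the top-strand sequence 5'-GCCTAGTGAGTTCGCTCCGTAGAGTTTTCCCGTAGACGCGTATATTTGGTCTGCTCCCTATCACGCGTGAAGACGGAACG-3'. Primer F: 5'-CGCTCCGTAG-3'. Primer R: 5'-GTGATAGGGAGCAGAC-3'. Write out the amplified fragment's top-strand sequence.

5'-CGCTCCGTAGAGTTTTCCCGTAGACGCGTATATTTGGTCTGCTCCCTATCAC-3'

The forward primer matches the template at positions 13–22.
Taking the reverse complement of GTGATAGGGAGCAGAC gives GTCTGCTCCCTATCAC, found at positions 49–64 on the template; the primer anneals here to the top strand with its 3' end pointing upstream.
The product is the template from position 13 through 64 (52 bp).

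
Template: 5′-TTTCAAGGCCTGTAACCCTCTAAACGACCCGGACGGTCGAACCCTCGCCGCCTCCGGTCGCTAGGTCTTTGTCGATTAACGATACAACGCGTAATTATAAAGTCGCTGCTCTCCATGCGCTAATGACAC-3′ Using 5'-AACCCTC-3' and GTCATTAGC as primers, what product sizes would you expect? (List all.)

114 bp, 88 bp

The forward primer AACCCTC matches the top strand at positions 14–20, 40–46.
The reverse primer's reverse complement is GCTAATGAC, matching at positions 119–127.
Each forward site pairs with the reverse site to give a product ending at position 127: sizes 114, 88 bp.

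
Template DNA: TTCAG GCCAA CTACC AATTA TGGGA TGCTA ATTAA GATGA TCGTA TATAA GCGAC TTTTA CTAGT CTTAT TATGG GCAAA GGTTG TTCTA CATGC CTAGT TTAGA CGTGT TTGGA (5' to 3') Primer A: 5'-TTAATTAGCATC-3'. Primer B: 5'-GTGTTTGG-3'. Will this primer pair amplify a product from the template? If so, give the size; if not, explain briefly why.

No product — the primers' 3' ends point away from each other.

Primer A (TTAATTAGCATC) has reverse complement GATGCTAATTAA, which matches the top strand at positions 24–35; primer A anneals to the top strand there with its 3' end pointing upstream toward position 24.
Primer B (GTGTTTGG) matches the top strand directly at positions 107–114; it anneals to the bottom strand with its 3' end pointing downstream toward position 114.
The 3' ends diverge (primer A extends toward position 1, primer B toward position 115), so the primers never converge on a shared product.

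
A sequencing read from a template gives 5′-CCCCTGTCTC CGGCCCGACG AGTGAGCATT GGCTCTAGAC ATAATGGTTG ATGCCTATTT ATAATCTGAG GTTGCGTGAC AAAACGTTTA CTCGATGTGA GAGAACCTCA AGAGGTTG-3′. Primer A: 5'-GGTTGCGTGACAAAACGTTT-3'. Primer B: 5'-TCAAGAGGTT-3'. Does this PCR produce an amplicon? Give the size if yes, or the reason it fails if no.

No product — both primers anneal to the same strand and extend in the same direction.

Primer A (GGTTGCGTGACAAAACGTTT) matches the top strand at positions 70–89 (3' end points downstream).
Primer B (TCAAGAGGTT) also matches the top strand directly, at positions 108–117 — its reverse complement AACCTCTTGA is not present.
Both primers anneal to the bottom strand with 3' ends pointing the same way, so neither can prime synthesis back toward the other.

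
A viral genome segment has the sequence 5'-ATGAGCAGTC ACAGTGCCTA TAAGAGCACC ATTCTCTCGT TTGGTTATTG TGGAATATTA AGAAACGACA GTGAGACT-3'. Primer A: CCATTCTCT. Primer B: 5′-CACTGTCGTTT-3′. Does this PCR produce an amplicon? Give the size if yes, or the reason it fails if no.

Yes — a 45 bp product.

Primer A (CCATTCTCT) matches the top strand at positions 29–37; it acts as a forward primer.
Primer B's reverse complement is AAACGACAGTG, matching the top strand at positions 63–73; it acts as a reverse primer.
The 3' ends face each other across positions 29–73, giving a 45 bp product.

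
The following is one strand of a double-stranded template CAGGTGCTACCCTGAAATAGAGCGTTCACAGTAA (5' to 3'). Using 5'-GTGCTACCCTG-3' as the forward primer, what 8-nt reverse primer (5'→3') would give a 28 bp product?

5'-CTGTGAAC-3'

The forward primer binds at positions 4–14, so a 28 bp product ends at position 4 + 28 − 1 = 31.
The reverse primer anneals to the top strand over positions 24–31, i.e. to GTTCACAG.
Its sequence written 5'→3' is the reverse complement: CTGTGAAC.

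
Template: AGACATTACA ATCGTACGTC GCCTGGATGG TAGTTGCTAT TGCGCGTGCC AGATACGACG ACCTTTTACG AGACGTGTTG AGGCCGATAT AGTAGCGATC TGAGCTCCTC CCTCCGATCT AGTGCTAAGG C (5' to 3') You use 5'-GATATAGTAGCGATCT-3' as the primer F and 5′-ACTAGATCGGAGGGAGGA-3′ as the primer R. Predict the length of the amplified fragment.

The forward primer matches the template at positions 86–101.
Taking the reverse complement of ACTAGATCGGAGGGAGGA gives TCCTCCCTCCGATCTAGT, found at positions 106–123 on the template; the primer anneals here to the top strand with its 3' end pointing upstream.
Amplicon spans positions 86–123: 38 bp.

38 bp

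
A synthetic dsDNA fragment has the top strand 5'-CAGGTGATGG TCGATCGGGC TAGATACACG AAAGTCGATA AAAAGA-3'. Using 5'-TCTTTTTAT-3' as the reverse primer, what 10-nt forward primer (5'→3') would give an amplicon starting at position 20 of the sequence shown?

5'-CTAGATACAC-3'

The reverse primer's reverse complement ATAAAAAGA matches the template at positions 38–46; the product starts at position 20.
The forward primer is identical to the top strand over positions 20–29: CTAGATACAC.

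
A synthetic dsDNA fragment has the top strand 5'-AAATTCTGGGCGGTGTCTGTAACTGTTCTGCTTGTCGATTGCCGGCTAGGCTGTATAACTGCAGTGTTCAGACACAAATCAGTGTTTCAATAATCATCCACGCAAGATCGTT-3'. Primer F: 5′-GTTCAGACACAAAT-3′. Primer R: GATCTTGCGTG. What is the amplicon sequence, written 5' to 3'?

The forward primer matches the template at positions 66–79.
Taking the reverse complement of GATCTTGCGTG gives CACGCAAGATC, found at positions 99–109 on the template; the primer anneals here to the top strand with its 3' end pointing upstream.
The product is the template from position 66 through 109 (44 bp).

5'-GTTCAGACACAAATCAGTGTTTCAATAATCATCCACGCAAGATC-3'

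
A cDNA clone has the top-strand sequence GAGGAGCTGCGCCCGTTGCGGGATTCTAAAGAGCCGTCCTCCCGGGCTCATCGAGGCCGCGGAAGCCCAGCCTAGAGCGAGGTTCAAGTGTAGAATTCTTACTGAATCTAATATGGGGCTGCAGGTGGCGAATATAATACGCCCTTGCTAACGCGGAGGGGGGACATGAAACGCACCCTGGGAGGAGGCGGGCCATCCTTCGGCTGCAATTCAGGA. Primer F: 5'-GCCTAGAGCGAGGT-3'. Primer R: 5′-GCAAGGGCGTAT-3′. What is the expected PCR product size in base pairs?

Scanning the template, GCCTAGAGCGAGGT occurs at positions 70–83; this primer anneals to the bottom strand there with its 3' end pointing downstream.
Reverse complement of the reverse primer: ATACGCCCTTGC. This occurs on the top strand at positions 137–148.
Product length = (reverse-primer end) − (forward-primer start) + 1 = 148 − 70 + 1 = 79 bp.

79 bp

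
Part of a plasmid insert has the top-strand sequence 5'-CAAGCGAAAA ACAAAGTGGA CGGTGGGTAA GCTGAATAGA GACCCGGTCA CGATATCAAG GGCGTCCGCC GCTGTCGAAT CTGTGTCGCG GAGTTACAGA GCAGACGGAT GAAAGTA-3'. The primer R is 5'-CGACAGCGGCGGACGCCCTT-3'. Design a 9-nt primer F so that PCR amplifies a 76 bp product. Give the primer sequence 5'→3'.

The reverse primer's reverse complement AAGGGCGTCCGCCGCTGTCG matches the template at positions 58–77, so the product ends at position 77.
A 76 bp product then starts at position 77 − 76 + 1 = 2.
The forward primer is identical to the top strand there: AAGCGAAAA.

5'-AAGCGAAAA-3'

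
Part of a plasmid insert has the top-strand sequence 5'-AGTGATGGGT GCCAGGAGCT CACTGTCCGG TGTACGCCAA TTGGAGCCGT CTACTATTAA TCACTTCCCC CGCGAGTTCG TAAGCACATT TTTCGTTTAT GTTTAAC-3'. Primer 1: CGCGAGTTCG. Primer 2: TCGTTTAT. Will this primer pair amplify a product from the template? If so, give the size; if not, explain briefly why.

Primer 1 (CGCGAGTTCG) matches the top strand at positions 71–80 (3' end points downstream).
Primer 2 (TCGTTTAT) also matches the top strand directly, at positions 93–100 — its reverse complement ATAAACGA is not present.
Both primers anneal to the bottom strand with 3' ends pointing the same way, so neither can prime synthesis back toward the other.

No product — both primers anneal to the same strand and extend in the same direction.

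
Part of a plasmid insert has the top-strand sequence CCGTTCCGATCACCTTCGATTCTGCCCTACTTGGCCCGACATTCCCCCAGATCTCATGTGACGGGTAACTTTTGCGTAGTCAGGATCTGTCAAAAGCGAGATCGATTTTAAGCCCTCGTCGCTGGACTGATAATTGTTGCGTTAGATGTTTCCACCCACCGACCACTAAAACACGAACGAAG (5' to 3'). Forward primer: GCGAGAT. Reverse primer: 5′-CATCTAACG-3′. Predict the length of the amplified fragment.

The forward primer matches the template at positions 96–102.
Reverse complement of the reverse primer: CGTTAGATG. This occurs on the top strand at positions 140–148.
The product runs from position 96 to position 148, so its length is 148 − 96 + 1 = 53 bp.

53 bp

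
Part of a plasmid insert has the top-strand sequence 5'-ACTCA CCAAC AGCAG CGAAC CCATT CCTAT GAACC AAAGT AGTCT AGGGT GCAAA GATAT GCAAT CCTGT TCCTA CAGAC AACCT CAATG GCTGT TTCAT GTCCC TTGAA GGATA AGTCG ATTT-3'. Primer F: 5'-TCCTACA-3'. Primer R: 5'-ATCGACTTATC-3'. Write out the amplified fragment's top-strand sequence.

Forward primer TCCTACA is found on the top strand at positions 71–77.
Taking the reverse complement of ATCGACTTATC gives GATAAGTCGAT, found at positions 112–122 on the template; the primer anneals here to the top strand with its 3' end pointing upstream.
The product is the template from position 71 through 122 (52 bp).

5'-TCCTACAGACAACCTCAATGGCTGTTTCATGTCCCTTGAAGGATAAGTCGAT-3'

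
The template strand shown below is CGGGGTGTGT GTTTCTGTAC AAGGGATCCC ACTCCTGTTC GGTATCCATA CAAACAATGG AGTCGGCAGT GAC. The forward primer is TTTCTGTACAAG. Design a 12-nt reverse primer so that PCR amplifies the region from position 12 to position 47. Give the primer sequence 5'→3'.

5'-GGATACCGAACA-3'

The product's 3' end on the top strand is position 47.
The reverse primer anneals to the top strand over positions 36–47, i.e. to TGTTCGGTATCC.
Its sequence written 5'→3' is the reverse complement: GGATACCGAACA.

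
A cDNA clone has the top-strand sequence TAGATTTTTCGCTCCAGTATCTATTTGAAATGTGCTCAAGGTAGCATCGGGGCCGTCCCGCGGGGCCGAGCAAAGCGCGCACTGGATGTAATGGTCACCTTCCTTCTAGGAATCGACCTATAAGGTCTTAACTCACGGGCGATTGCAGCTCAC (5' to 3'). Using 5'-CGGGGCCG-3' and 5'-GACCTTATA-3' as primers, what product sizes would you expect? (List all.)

The forward primer CGGGGCCG matches the top strand at positions 48–55, 61–68.
The reverse primer's reverse complement is TATAAGGTC, matching at positions 119–127.
Each forward site pairs with the reverse site to give a product ending at position 127: sizes 80, 67 bp.

80 bp, 67 bp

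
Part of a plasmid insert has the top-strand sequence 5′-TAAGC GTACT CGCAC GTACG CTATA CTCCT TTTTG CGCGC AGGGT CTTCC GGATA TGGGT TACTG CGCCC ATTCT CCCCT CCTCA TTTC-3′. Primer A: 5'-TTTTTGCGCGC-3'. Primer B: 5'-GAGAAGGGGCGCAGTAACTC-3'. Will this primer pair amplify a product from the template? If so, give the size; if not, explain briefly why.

Primer B (GAGAAGGGGCGCAGTAACTC) does not match the top strand, and its reverse complement GAGTTACTGCGCCCCTTCTC does not match either.
With no annealing site for primer B, no amplification occurs.

No product — primer B has no binding site in the template.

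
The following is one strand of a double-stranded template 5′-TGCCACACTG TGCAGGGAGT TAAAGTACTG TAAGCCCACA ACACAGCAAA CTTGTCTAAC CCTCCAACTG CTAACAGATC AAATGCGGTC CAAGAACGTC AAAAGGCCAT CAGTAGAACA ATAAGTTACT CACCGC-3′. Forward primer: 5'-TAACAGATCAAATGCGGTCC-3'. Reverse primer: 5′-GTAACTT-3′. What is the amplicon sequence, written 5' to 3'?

Forward primer TAACAGATCAAATGCGGTCC is found on the top strand at positions 72–91.
Taking the reverse complement of GTAACTT gives AAGTTAC, found at positions 123–129 on the template; the primer anneals here to the top strand with its 3' end pointing upstream.
The product is the template from position 72 through 129 (58 bp).

5'-TAACAGATCAAATGCGGTCCAAGAACGTCAAAAGGCCATCAGTAGAACAATAAGTTAC-3'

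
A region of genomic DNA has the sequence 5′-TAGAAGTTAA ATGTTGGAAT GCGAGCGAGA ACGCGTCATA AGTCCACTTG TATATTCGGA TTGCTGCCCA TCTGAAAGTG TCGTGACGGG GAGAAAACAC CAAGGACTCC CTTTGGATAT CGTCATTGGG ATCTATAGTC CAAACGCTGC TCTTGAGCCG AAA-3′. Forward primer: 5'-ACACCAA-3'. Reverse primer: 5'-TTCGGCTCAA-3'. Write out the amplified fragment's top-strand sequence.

5'-ACACCAAGGACTCCCTTTGGATATCGTCATTGGGATCTATAGTCCAAACGCTGCTCTTGAGCCGAA-3'

Forward primer ACACCAA is found on the top strand at positions 97–103.
The reverse primer's reverse complement is TTGAGCCGAA, which matches the template at positions 153–162.
The product is the template from position 97 through 162 (66 bp).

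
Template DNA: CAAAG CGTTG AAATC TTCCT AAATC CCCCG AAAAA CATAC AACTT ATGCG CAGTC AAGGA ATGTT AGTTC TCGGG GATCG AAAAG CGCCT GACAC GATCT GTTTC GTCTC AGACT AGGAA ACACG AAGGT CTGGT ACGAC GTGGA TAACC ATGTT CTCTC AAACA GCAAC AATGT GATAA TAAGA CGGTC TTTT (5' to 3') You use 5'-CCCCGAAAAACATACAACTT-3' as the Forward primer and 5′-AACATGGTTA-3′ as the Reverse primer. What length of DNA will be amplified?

Forward primer CCCCGAAAAACATACAACTT is found on the top strand at positions 26–45.
The reverse primer's reverse complement is TAACCATGTT, which matches the template at positions 146–155.
Product length = (reverse-primer end) − (forward-primer start) + 1 = 155 − 26 + 1 = 130 bp.

130 bp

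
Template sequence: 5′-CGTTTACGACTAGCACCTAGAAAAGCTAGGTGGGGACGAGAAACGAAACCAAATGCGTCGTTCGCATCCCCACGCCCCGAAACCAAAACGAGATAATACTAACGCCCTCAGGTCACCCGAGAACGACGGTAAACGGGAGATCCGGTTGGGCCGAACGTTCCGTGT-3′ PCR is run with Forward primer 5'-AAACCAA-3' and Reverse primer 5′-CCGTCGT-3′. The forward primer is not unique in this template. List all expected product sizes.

84 bp, 50 bp

The forward primer AAACCAA matches the top strand at positions 46–52, 80–86.
The reverse primer's reverse complement is ACGACGG, matching at positions 123–129.
Each forward site pairs with the reverse site to give a product ending at position 129: sizes 84, 50 bp.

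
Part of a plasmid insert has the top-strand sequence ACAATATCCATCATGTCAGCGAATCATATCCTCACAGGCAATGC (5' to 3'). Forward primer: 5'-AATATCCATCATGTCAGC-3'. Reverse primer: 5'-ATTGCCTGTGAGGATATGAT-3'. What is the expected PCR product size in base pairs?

40 bp

Forward primer AATATCCATCATGTCAGC is found on the top strand at positions 3–20.
Reverse complement of the reverse primer: ATCATATCCTCACAGGCAAT. This occurs on the top strand at positions 23–42.
Amplicon spans positions 3–42: 40 bp.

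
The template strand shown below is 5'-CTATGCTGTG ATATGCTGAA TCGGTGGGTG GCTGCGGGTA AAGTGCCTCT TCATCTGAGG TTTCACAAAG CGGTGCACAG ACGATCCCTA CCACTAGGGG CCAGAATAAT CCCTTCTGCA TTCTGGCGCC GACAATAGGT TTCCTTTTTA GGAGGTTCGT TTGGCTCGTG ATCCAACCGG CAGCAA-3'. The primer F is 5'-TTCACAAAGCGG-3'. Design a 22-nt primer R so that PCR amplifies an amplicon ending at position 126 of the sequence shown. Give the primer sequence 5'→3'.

5'-CCAGAATGCAGAAGGGATTATT-3'

The forward primer binds at positions 62–73; the product's 3' end on the top strand is position 126.
The reverse primer anneals to the top strand over positions 105–126, i.e. to AATAATCCCTTCTGCATTCTGG.
Its sequence written 5'→3' is the reverse complement: CCAGAATGCAGAAGGGATTATT.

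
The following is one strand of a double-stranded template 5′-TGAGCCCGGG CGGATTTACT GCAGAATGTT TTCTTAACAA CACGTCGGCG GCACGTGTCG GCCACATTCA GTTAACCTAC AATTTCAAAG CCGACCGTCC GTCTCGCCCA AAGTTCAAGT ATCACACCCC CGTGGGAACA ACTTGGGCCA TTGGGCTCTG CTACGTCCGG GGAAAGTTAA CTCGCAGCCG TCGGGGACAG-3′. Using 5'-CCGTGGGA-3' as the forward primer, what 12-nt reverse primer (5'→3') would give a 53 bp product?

The forward primer binds at positions 130–137, so a 53 bp product ends at position 130 + 53 − 1 = 182.
The reverse primer anneals to the top strand over positions 171–182, i.e. to GGAAAGTTAACT.
Its sequence written 5'→3' is the reverse complement: AGTTAACTTTCC.

5'-AGTTAACTTTCC-3'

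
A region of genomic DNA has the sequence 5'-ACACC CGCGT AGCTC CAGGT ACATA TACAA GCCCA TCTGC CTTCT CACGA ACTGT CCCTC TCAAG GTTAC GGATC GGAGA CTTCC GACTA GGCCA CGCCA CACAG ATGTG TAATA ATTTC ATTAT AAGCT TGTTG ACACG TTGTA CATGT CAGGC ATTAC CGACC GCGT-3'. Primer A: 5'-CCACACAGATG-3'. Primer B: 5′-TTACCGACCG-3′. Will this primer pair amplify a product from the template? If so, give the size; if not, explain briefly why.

No product — both primers anneal to the same strand and extend in the same direction.

Primer A (CCACACAGATG) matches the top strand at positions 98–108 (3' end points downstream).
Primer B (TTACCGACCG) also matches the top strand directly, at positions 157–166 — its reverse complement CGGTCGGTAA is not present.
Both primers anneal to the bottom strand with 3' ends pointing the same way, so neither can prime synthesis back toward the other.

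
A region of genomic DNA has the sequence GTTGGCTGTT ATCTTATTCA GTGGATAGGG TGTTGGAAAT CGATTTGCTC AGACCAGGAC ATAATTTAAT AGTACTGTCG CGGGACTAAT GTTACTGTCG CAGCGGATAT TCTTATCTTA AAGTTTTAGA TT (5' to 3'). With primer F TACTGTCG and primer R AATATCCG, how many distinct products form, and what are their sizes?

Two products: 39 bp, 19 bp

The forward primer TACTGTCG matches the top strand at positions 73–80, 93–100.
The reverse primer's reverse complement is CGGATATT, matching at positions 104–111.
Each forward site pairs with the reverse site to give a product ending at position 111: sizes 39, 19 bp.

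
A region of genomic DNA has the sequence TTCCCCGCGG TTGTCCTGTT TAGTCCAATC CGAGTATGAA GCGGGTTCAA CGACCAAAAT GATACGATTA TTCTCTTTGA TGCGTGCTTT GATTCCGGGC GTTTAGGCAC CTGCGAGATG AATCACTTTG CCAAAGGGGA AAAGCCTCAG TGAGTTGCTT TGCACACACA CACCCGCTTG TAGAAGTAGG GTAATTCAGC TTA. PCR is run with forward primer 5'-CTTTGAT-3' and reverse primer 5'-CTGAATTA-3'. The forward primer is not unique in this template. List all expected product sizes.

125 bp, 113 bp

The forward primer CTTTGAT matches the top strand at positions 75–81, 87–93.
The reverse primer's reverse complement is TAATTCAG, matching at positions 192–199.
Each forward site pairs with the reverse site to give a product ending at position 199: sizes 125, 113 bp.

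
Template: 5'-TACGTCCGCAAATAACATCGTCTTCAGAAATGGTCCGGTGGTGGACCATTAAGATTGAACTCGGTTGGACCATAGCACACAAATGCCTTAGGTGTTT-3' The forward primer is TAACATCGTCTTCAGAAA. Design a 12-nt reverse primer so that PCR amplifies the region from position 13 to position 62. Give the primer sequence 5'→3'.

The product's 3' end on the top strand is position 62.
The reverse primer anneals to the top strand over positions 51–62, i.e. to AAGATTGAACTC.
Its sequence written 5'→3' is the reverse complement: GAGTTCAATCTT.

5'-GAGTTCAATCTT-3'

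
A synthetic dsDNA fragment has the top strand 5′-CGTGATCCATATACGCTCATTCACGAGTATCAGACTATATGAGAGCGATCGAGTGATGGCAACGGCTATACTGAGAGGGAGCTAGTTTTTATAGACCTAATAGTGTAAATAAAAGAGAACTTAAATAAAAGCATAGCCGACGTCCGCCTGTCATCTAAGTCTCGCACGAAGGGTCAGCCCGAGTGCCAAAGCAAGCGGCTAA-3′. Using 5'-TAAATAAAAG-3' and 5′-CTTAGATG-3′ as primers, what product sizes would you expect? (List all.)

54 bp, 38 bp

The forward primer TAAATAAAAG matches the top strand at positions 106–115, 122–131.
The reverse primer's reverse complement is CATCTAAG, matching at positions 152–159.
Each forward site pairs with the reverse site to give a product ending at position 159: sizes 54, 38 bp.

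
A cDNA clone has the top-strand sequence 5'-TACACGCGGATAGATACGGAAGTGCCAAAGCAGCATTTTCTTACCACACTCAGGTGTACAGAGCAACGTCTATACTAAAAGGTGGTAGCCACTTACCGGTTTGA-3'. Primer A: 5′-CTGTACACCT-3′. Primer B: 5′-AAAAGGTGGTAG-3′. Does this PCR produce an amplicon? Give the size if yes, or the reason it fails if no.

No product — the primers' 3' ends point away from each other.

Primer A (CTGTACACCT) has reverse complement AGGTGTACAG, which matches the top strand at positions 52–61; primer A anneals to the top strand there with its 3' end pointing upstream toward position 52.
Primer B (AAAAGGTGGTAG) matches the top strand directly at positions 77–88; it anneals to the bottom strand with its 3' end pointing downstream toward position 88.
The 3' ends diverge (primer A extends toward position 1, primer B toward position 104), so the primers never converge on a shared product.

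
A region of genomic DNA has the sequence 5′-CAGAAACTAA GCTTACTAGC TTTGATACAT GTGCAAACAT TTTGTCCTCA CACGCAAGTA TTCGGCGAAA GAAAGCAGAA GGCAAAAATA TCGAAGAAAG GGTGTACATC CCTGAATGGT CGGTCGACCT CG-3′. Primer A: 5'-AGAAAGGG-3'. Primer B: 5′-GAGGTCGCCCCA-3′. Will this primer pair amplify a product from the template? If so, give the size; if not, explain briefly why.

No product — primer B has no binding site in the template.

Primer B (GAGGTCGCCCCA) does not match the top strand, and its reverse complement TGGGGCGACCTC does not match either.
With no annealing site for primer B, no amplification occurs.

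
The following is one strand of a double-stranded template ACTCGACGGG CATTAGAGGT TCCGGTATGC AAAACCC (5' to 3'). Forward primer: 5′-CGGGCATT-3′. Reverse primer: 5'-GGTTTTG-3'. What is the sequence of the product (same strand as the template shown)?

5'-CGGGCATTAGAGGTTCCGGTATGCAAAACC-3'

Scanning the template, CGGGCATT occurs at positions 7–14; this primer anneals to the bottom strand there with its 3' end pointing downstream.
Taking the reverse complement of GGTTTTG gives CAAAACC, found at positions 30–36 on the template; the primer anneals here to the top strand with its 3' end pointing upstream.
The product is the template from position 7 through 36 (30 bp).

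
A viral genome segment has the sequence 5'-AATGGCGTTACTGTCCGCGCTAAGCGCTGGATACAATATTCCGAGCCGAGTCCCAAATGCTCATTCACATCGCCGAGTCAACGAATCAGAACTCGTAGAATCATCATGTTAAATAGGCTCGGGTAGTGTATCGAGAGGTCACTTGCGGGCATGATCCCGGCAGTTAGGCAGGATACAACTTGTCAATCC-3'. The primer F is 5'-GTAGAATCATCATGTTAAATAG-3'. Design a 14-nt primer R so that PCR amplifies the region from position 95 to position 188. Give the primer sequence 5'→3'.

The product's 3' end on the top strand is position 188.
The reverse primer anneals to the top strand over positions 175–188, i.e. to ACAACTTGTCAATC.
Its sequence written 5'→3' is the reverse complement: GATTGACAAGTTGT.

5'-GATTGACAAGTTGT-3'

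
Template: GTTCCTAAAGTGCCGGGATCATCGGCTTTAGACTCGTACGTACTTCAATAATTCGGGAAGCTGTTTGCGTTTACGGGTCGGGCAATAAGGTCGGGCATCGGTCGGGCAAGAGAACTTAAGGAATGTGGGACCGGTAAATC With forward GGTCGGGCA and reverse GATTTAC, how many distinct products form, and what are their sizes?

The forward primer GGTCGGGCA matches the top strand at positions 76–84, 89–97, 100–108.
The reverse primer's reverse complement is GTAAATC, matching at positions 134–140.
Each forward site pairs with the reverse site to give a product ending at position 140: sizes 65, 52, 41 bp.

Three products: 65 bp, 52 bp, 41 bp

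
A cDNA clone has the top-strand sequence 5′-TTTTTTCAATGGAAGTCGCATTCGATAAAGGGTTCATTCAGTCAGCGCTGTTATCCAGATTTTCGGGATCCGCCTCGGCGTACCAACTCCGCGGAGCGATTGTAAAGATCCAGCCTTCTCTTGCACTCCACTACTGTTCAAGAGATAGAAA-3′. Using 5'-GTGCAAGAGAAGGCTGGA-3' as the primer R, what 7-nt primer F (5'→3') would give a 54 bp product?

The reverse primer's reverse complement TCCAGCCTTCTCTTGCAC matches the template at positions 109–126, so the product ends at position 126.
A 54 bp product then starts at position 126 − 54 + 1 = 73.
The forward primer is identical to the top strand there: CCTCGGC.

5'-CCTCGGC-3'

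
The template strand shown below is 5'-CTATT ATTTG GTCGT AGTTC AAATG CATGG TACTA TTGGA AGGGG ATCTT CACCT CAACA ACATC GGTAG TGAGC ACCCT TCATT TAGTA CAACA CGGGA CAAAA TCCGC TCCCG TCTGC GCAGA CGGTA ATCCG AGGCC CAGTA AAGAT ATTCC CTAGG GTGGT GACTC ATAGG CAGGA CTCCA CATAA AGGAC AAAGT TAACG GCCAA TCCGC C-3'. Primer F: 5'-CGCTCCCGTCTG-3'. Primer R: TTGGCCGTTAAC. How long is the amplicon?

The forward primer matches the template at positions 108–119.
The reverse primer's reverse complement is GTTAACGGCCAA, which matches the template at positions 199–210.
Amplicon spans positions 108–210: 103 bp.

103 bp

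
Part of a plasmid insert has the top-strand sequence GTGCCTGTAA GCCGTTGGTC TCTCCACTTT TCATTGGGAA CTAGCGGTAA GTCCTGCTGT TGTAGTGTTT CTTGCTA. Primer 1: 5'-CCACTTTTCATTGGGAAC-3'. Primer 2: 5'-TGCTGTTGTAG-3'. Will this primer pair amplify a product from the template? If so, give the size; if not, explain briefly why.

Primer 1 (CCACTTTTCATTGGGAAC) matches the top strand at positions 24–41 (3' end points downstream).
Primer 2 (TGCTGTTGTAG) also matches the top strand directly, at positions 55–65 — its reverse complement CTACAACAGCA is not present.
Both primers anneal to the bottom strand with 3' ends pointing the same way, so neither can prime synthesis back toward the other.

No product — both primers anneal to the same strand and extend in the same direction.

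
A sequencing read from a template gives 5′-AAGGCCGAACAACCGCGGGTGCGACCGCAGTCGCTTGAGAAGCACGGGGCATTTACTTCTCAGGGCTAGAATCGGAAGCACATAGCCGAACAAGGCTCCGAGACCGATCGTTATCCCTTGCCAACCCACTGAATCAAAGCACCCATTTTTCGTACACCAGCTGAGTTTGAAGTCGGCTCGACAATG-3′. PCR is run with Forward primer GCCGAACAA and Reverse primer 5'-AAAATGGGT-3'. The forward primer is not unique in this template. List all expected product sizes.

The forward primer GCCGAACAA matches the top strand at positions 4–12, 85–93.
The reverse primer's reverse complement is ACCCATTTT, matching at positions 141–149.
Each forward site pairs with the reverse site to give a product ending at position 149: sizes 146, 65 bp.

146 bp, 65 bp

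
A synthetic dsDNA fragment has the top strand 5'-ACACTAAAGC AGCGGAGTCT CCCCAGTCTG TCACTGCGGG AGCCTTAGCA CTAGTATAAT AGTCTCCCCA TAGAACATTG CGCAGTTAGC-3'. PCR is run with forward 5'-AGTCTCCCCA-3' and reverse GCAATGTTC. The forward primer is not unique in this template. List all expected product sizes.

The forward primer AGTCTCCCCA matches the top strand at positions 16–25, 61–70.
The reverse primer's reverse complement is GAACATTGC, matching at positions 73–81.
Each forward site pairs with the reverse site to give a product ending at position 81: sizes 66, 21 bp.

66 bp, 21 bp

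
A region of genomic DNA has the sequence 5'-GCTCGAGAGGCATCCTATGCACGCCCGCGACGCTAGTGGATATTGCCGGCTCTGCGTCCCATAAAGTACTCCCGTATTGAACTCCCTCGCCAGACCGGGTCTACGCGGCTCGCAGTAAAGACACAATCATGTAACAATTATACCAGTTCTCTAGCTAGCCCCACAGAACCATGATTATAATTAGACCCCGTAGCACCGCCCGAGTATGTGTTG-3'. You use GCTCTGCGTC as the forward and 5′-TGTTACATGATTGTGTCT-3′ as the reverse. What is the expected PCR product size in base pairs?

Scanning the template, GCTCTGCGTC occurs at positions 49–58; this primer anneals to the bottom strand there with its 3' end pointing downstream.
The reverse primer's reverse complement is AGACACAATCATGTAACA, which matches the template at positions 119–136.
Product length = (reverse-primer end) − (forward-primer start) + 1 = 136 − 49 + 1 = 88 bp.

88 bp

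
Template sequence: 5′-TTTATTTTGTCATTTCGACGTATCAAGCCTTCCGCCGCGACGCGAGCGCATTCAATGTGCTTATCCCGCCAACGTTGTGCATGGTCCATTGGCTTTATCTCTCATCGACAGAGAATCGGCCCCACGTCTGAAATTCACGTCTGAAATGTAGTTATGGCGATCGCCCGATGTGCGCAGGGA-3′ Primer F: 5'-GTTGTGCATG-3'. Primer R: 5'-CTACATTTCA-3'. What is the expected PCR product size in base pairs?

Forward primer GTTGTGCATG is found on the top strand at positions 74–83.
Taking the reverse complement of CTACATTTCA gives TGAAATGTAG, found at positions 142–151 on the template; the primer anneals here to the top strand with its 3' end pointing upstream.
The product runs from position 74 to position 151, so its length is 151 − 74 + 1 = 78 bp.

78 bp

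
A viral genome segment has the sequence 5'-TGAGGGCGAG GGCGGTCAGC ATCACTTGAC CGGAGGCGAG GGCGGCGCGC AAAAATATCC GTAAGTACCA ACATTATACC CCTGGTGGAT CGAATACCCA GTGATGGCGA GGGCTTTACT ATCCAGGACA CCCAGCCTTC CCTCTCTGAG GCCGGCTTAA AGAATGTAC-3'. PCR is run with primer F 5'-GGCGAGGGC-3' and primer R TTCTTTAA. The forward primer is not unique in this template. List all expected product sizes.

160 bp, 130 bp, 59 bp

The forward primer GGCGAGGGC matches the top strand at positions 5–13, 35–43, 106–114.
The reverse primer's reverse complement is TTAAAGAA, matching at positions 157–164.
Each forward site pairs with the reverse site to give a product ending at position 164: sizes 160, 130, 59 bp.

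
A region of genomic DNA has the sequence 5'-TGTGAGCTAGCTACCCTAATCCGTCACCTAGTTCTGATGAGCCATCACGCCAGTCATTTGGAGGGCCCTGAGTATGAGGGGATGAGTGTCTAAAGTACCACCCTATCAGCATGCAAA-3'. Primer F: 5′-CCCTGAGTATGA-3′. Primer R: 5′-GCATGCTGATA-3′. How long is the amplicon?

Forward primer CCCTGAGTATGA is found on the top strand at positions 66–77.
The reverse primer's reverse complement is TATCAGCATGC, which matches the template at positions 104–114.
Amplicon spans positions 66–114: 49 bp.

49 bp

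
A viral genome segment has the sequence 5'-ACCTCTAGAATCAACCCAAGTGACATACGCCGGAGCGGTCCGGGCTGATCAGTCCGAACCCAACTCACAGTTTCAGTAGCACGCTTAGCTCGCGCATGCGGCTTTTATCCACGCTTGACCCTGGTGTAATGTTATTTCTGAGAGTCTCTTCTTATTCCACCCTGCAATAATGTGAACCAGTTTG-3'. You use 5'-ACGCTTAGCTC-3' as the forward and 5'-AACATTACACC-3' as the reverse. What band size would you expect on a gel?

Scanning the template, ACGCTTAGCTC occurs at positions 81–91; this primer anneals to the bottom strand there with its 3' end pointing downstream.
The reverse primer's reverse complement is GGTGTAATGTT, which matches the template at positions 123–133.
The product runs from position 81 to position 133, so its length is 133 − 81 + 1 = 53 bp.

53 bp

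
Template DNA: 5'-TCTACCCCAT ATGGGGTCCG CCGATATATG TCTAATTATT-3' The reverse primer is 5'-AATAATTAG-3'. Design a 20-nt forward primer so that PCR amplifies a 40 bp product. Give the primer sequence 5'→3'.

The reverse primer's reverse complement CTAATTATT matches the template at positions 32–40, so the product ends at position 40.
A 40 bp product then starts at position 40 − 40 + 1 = 1.
The forward primer is identical to the top strand there: TCTACCCCATATGGGGTCCG.

5'-TCTACCCCATATGGGGTCCG-3'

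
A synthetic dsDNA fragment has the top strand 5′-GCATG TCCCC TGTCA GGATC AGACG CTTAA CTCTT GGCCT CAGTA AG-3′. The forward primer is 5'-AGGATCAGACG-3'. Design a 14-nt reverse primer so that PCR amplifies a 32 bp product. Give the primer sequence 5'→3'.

The forward primer binds at positions 15–25, so a 32 bp product ends at position 15 + 32 − 1 = 46.
The reverse primer anneals to the top strand over positions 33–46, i.e. to CTTGGCCTCAGTAA.
Its sequence written 5'→3' is the reverse complement: TTACTGAGGCCAAG.

5'-TTACTGAGGCCAAG-3'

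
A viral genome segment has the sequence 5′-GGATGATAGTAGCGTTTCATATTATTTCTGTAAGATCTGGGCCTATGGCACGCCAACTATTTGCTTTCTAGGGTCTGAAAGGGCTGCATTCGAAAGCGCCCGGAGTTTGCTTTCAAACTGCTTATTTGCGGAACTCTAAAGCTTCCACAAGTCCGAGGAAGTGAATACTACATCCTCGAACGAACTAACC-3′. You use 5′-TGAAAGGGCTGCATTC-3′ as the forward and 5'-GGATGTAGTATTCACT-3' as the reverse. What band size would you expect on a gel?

100 bp

Forward primer TGAAAGGGCTGCATTC is found on the top strand at positions 76–91.
The reverse primer's reverse complement is AGTGAATACTACATCC, which matches the template at positions 160–175.
The product runs from position 76 to position 175, so its length is 175 − 76 + 1 = 100 bp.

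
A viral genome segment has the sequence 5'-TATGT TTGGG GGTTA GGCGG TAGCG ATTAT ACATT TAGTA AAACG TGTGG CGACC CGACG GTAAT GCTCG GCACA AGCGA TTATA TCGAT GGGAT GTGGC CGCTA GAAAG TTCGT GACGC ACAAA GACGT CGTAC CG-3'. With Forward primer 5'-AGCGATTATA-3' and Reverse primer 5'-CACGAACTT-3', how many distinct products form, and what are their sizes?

Two products: 95 bp, 41 bp

The forward primer AGCGATTATA matches the top strand at positions 22–31, 76–85.
The reverse primer's reverse complement is AAGTTCGTG, matching at positions 108–116.
Each forward site pairs with the reverse site to give a product ending at position 116: sizes 95, 41 bp.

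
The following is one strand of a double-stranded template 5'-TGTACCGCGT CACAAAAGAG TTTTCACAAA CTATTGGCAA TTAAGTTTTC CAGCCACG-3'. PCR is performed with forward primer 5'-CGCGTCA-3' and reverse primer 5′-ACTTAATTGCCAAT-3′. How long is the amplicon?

41 bp

Forward primer CGCGTCA is found on the top strand at positions 6–12.
The reverse primer's reverse complement is ATTGGCAATTAAGT, which matches the template at positions 33–46.
The product runs from position 6 to position 46, so its length is 46 − 6 + 1 = 41 bp.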